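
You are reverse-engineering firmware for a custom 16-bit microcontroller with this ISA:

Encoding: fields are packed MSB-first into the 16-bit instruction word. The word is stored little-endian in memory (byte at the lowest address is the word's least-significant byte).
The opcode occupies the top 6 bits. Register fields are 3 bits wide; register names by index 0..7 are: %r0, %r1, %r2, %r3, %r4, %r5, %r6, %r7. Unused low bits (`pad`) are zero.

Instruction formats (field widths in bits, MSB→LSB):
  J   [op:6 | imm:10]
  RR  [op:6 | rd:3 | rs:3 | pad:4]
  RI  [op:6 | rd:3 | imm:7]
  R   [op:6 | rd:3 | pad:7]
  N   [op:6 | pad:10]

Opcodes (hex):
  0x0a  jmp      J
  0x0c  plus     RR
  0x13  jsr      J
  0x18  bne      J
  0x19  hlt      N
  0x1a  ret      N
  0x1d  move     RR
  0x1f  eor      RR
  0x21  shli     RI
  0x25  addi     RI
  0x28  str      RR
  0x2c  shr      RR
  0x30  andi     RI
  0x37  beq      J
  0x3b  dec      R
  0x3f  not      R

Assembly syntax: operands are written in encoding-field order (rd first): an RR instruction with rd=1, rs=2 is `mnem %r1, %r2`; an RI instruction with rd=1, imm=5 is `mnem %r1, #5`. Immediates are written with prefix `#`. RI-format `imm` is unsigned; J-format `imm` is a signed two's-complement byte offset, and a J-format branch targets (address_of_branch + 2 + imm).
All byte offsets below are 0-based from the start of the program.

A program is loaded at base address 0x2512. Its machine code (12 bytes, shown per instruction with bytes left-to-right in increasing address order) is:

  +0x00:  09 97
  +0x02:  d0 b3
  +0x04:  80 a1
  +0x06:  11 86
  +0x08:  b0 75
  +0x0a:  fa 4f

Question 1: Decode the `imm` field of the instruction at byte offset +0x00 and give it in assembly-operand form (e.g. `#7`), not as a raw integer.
#9

@+00  little-endian(09 97) = 0x9709
  opcode bits[15:10]=0x25: addi/RI
  rd@[9:7]=0x6 ⇒ %r6
  imm@[6:0]=0x9 ⇒ #9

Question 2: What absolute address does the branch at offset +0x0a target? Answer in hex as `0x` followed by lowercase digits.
0x2518

@+0a  little-endian(fa 4f) = 0x4ffa
  top 6b → 0x13 → jsr [J]
  imm: (w>>0)&0x3ff=0x3fa (s10→-6) → #-6
  target = base 0x2512 + off 0x0a + 2 + imm -6 = 0x2518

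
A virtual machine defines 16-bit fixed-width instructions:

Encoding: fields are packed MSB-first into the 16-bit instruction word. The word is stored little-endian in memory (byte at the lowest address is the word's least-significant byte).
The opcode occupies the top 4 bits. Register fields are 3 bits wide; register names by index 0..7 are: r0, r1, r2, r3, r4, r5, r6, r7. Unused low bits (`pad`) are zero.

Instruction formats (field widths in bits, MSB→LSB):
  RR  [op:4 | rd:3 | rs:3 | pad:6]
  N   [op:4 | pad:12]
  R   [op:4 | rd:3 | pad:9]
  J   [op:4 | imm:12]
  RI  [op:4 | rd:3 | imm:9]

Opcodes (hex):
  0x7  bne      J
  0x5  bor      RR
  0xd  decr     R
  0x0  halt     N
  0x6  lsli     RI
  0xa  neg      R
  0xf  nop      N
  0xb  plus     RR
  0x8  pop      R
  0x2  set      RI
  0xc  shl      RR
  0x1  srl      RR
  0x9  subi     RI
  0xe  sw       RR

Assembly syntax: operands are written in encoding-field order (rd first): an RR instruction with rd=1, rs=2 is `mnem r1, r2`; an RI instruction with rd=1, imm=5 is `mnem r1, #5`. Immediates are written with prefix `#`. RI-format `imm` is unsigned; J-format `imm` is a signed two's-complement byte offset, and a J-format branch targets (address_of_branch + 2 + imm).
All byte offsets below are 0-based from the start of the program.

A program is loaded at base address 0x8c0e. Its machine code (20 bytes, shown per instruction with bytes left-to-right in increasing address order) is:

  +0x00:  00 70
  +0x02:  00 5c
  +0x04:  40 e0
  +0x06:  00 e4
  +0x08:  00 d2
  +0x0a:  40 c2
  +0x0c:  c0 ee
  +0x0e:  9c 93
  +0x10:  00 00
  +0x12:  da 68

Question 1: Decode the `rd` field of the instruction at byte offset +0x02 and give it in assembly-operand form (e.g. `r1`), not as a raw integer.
@+02  little-endian(00 5c) = 0x5c00
  op=0x5c00>>12=0x5 ⇒ bor (RR)
  rd: (w>>9)&0x7=0x6 → r6
  rs: (w>>6)&0x7=0x0 → r0

r6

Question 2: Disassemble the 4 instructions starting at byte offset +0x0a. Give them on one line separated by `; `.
shl r1, r1; sw r7, r3; subi r1, #412; halt

+0x0a: 40 c2 ⇒ word 0xc240 (little)
  opcode bits[15:12]=0xc: shl/RR
  rd@[11:9]=0x1 ⇒ r1
  rs@[8:6]=0x1 ⇒ r1
+0x0c: c0 ee ⇒ word 0xeec0 (little)
  opcode bits[15:12]=0xe: sw/RR
  rd@[11:9]=0x7 ⇒ r7
  rs@[8:6]=0x3 ⇒ r3
+0x0e: 9c 93 ⇒ word 0x939c (little)
  opcode bits[15:12]=0x9: subi/RI
  rd@[11:9]=0x1 ⇒ r1
  imm@[8:0]=0x19c ⇒ #412
+0x10: 00 00 ⇒ word 0x0000 (little)
  opcode bits[15:12]=0x0: halt/N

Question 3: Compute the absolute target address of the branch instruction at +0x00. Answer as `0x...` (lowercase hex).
0x8c10

[00] 00 70 → 0x7000
  op=0x7000>>12=0x7 ⇒ bne (J)
  [11:0] imm=0 = #0
  target = base 0x8c0e + off 0x00 + 2 + imm 0 = 0x8c10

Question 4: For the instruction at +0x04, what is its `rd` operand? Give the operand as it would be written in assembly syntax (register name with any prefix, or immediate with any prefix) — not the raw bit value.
r0

@+04  little-endian(40 e0) = 0xe040
  op=0xe040>>12=0xe ⇒ sw (RR)
  rd: (w>>9)&0x7=0x0 → r0
  rs: (w>>6)&0x7=0x1 → r1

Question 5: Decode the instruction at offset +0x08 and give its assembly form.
@+08  little-endian(00 d2) = 0xd200
  op=0xd200>>12=0xd ⇒ decr (R)
  rd@[11:9]=0x1 ⇒ r1

decr r1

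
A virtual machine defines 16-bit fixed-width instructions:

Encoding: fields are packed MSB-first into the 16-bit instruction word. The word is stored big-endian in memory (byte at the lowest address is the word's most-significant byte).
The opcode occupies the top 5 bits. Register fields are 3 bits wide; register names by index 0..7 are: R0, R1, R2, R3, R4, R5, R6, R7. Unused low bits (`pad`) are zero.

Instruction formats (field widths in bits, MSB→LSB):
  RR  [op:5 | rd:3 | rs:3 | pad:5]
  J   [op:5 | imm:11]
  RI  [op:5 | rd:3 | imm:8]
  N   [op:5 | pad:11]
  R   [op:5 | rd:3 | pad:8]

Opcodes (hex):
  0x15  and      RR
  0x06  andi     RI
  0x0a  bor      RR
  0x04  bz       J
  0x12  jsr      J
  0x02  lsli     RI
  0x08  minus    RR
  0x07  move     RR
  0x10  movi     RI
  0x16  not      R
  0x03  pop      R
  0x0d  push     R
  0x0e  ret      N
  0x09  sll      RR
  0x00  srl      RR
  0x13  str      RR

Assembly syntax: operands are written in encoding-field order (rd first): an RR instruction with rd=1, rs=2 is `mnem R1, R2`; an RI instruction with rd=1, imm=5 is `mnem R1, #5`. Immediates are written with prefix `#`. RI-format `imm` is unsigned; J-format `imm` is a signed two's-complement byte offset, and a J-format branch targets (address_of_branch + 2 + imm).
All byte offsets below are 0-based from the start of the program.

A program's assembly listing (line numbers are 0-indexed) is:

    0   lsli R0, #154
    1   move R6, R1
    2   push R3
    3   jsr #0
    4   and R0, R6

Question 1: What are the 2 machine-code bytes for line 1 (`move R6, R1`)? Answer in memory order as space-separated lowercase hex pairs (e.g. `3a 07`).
3e 20

line 1 (move): pack op=0x7:5|rd=6:3|rs=1:3|pad=0:5 = 0x3e20; big→ 3e 20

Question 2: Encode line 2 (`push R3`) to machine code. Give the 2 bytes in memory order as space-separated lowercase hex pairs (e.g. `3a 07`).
6b 00

line 2 (push): pack op=0xd:5|rd=3:3|pad=0:8 = 0x6b00; big→ 6b 00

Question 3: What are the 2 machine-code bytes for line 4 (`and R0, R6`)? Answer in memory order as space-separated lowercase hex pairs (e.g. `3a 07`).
a8 c0

4. and fields op=0x15:5|rd=0:3|rs=6:3|pad=0:5 → word a8c0h → a8 c0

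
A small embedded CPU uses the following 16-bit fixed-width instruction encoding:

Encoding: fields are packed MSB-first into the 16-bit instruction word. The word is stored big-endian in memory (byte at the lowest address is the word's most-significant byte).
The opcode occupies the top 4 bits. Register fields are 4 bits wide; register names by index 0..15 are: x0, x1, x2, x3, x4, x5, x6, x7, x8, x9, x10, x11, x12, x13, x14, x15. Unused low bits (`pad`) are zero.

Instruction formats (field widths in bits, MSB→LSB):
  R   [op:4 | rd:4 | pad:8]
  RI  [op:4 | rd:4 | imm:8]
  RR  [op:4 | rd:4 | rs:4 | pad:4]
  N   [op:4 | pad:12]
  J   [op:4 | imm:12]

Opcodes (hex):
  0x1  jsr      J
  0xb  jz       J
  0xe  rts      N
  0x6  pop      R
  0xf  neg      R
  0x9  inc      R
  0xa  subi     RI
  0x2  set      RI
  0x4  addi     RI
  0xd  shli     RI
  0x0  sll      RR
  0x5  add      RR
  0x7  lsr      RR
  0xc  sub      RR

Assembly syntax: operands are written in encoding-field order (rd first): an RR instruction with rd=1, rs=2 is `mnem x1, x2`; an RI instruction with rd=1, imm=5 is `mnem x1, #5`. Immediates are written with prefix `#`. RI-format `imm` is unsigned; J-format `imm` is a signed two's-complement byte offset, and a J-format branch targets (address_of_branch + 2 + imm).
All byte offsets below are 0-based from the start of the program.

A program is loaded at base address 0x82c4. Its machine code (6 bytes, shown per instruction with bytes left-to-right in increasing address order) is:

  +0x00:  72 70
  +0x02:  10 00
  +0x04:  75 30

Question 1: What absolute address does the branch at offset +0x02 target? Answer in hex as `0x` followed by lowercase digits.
@+02  big-endian(10 00) = 0x1000
  op=0x1000>>12=0x1 ⇒ jsr (J)
  imm: (w>>0)&0xfff=0x0 → #0
  target = base 0x82c4 + off 0x02 + 2 + imm 0 = 0x82c8

0x82c8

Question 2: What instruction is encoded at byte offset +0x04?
+0x04: 75 30 ⇒ word 0x7530 (big)
  op=0x7530>>12=0x7 ⇒ lsr (RR)
  [11:8] rd=5 = x5
  [7:4] rs=3 = x3

lsr x5, x3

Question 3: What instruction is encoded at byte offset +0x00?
off 0x00: read 72 70 as big → 0x7270
  top 4b → 0x7 → lsr [RR]
  [11:8] rd=2 = x2
  [7:4] rs=7 = x7

lsr x2, x7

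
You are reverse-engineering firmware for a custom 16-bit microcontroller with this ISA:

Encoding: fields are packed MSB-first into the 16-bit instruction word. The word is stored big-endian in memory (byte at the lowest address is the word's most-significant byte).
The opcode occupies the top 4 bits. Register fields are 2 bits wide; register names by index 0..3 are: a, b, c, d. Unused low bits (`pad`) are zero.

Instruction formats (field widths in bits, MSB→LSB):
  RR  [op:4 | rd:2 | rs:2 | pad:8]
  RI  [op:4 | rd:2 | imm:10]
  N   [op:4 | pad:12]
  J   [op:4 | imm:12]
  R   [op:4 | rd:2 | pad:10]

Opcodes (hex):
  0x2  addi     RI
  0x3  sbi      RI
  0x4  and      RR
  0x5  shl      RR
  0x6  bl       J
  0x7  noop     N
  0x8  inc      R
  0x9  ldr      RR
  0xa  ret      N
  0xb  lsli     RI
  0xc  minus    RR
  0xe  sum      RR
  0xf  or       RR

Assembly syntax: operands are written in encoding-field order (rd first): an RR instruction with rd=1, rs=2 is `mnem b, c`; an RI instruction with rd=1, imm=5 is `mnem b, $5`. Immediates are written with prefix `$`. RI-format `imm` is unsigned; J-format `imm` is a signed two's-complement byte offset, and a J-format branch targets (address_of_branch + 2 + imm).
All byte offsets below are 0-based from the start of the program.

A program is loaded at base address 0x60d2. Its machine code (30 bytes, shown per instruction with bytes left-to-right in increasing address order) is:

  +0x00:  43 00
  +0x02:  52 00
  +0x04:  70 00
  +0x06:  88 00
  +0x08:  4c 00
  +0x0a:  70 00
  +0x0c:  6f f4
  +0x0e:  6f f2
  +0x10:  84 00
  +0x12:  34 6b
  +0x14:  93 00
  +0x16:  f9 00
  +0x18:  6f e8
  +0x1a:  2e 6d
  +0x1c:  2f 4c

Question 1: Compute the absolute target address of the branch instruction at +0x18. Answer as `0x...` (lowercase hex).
+0x18: 6f e8 ⇒ word 0x6fe8 (big)
  top 4b → 0x6 → bl [J]
  imm: (w>>0)&0xfff=0xfe8 (s12→-24) → $-24
  target = base 0x60d2 + off 0x18 + 2 + imm -24 = 0x60d4

0x60d4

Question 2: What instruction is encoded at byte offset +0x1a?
addi d, $621

[1a] 2e 6d → 0x2e6d
  opcode bits[15:12]=0x2: addi/RI
  rd: (w>>10)&0x3=0x3 → d
  imm: (w>>0)&0x3ff=0x26d → $621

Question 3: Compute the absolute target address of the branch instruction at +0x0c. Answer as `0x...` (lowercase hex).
+0x0c: 6f f4 ⇒ word 0x6ff4 (big)
  op=0x6ff4>>12=0x6 ⇒ bl (J)
  imm: (w>>0)&0xfff=0xff4 (s12→-12) → $-12
  target = base 0x60d2 + off 0x0c + 2 + imm -12 = 0x60d4

0x60d4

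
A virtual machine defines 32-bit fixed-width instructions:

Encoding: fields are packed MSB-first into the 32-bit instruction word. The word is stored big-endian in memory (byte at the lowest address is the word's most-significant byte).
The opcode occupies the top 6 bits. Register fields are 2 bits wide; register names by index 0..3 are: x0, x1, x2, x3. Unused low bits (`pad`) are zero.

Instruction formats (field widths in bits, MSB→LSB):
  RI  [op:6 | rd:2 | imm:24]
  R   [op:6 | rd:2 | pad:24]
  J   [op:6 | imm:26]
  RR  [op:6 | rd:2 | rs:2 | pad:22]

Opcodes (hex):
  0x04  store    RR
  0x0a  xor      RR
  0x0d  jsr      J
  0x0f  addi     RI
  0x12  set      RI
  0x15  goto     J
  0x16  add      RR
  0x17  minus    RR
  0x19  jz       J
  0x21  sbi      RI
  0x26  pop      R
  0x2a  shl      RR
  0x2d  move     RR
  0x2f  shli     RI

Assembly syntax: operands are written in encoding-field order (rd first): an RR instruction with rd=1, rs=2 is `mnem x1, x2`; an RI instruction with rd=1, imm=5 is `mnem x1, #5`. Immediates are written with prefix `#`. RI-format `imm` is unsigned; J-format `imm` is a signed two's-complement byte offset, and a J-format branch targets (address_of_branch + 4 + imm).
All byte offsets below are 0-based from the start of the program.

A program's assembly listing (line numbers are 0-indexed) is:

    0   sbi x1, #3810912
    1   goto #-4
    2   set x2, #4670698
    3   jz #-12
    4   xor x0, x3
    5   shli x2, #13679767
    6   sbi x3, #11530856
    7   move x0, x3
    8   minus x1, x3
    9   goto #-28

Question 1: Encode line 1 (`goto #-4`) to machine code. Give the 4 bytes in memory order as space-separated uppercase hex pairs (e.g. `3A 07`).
57 FF FF FC

1. goto fields op=0x15:6|imm=-4:26 → word 57fffffch → 57 ff ff fc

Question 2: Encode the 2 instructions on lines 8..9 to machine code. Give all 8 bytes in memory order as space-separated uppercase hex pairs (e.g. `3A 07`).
L8: minus op=0x17:6|rd=1:2|rs=3:2|pad=0:22 ⇒ 0x5dc00000 ⇒ big 5d c0 00 00
L9: goto op=0x15:6|imm=-28:26 ⇒ 0x57ffffe4 ⇒ big 57 ff ff e4

5D C0 00 00 57 FF FF E4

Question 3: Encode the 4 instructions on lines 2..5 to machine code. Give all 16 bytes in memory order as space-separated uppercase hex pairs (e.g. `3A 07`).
L2: set op=0x12:6|rd=2:2|imm=4670698:24 ⇒ 0x4a4744ea ⇒ big 4a 47 44 ea
L3: jz op=0x19:6|imm=-12:26 ⇒ 0x67fffff4 ⇒ big 67 ff ff f4
L4: xor op=0xa:6|rd=0:2|rs=3:2|pad=0:22 ⇒ 0x28c00000 ⇒ big 28 c0 00 00
L5: shli op=0x2f:6|rd=2:2|imm=13679767:24 ⇒ 0xbed0bc97 ⇒ big be d0 bc 97

4A 47 44 EA 67 FF FF F4 28 C0 00 00 BE D0 BC 97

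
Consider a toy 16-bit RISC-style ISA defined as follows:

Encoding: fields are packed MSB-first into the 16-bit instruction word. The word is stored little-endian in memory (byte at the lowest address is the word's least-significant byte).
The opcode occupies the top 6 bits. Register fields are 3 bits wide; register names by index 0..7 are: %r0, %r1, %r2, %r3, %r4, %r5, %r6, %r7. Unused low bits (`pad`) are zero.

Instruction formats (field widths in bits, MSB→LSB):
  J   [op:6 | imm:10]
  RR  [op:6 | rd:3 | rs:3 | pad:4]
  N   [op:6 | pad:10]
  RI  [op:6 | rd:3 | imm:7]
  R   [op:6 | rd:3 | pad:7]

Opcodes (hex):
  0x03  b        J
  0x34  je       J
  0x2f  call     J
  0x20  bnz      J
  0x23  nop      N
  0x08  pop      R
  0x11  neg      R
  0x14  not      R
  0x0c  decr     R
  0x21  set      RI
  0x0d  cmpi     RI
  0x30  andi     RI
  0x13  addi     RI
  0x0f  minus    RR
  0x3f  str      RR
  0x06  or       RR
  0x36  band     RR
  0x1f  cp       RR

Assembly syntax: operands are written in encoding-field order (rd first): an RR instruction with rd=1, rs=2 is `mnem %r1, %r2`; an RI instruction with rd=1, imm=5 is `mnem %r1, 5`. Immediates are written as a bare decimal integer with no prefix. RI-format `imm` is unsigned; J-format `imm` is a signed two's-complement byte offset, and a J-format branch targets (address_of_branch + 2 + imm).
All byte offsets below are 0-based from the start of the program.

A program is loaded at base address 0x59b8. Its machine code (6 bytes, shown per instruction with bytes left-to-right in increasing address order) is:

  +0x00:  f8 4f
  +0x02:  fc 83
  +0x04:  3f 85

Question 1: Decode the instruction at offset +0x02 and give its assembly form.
+0x02: fc 83 ⇒ word 0x83fc (little)
  top 6b → 0x20 → bnz [J]
  imm: (w>>0)&0x3ff=0x3fc (s10→-4) → -4

bnz -4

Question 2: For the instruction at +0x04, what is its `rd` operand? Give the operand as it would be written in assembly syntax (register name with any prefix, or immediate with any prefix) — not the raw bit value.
@+04  little-endian(3f 85) = 0x853f
  op=0x853f>>10=0x21 ⇒ set (RI)
  [9:7] rd=2 = %r2
  [6:0] imm=63 = 63

%r2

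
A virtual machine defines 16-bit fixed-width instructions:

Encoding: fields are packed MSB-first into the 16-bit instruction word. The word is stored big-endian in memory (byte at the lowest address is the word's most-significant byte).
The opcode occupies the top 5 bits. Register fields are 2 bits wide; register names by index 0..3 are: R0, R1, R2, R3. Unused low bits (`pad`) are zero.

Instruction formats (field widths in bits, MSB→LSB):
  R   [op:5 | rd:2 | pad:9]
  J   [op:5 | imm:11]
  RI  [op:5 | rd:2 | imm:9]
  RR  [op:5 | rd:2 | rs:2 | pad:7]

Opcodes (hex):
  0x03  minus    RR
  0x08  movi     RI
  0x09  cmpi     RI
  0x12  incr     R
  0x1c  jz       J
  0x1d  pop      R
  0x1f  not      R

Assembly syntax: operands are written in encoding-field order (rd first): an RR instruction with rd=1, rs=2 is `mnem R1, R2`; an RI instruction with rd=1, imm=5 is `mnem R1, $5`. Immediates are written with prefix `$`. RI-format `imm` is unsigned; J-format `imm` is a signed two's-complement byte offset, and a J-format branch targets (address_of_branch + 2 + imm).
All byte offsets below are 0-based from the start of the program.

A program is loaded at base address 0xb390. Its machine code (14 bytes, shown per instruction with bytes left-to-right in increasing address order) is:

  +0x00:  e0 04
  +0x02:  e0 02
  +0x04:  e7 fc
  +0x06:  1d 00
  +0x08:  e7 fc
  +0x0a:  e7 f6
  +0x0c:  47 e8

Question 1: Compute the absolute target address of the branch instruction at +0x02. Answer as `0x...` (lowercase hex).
off 0x02: read e0 02 as big → 0xe002
  opcode bits[15:11]=0x1c: jz/J
  [10:0] imm=2 = $2
  target = base 0xb390 + off 0x02 + 2 + imm 2 = 0xb396

0xb396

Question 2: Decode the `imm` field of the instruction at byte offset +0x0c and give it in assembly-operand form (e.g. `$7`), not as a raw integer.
+0x0c: 47 e8 ⇒ word 0x47e8 (big)
  top 5b → 0x8 → movi [RI]
  rd: (w>>9)&0x3=0x3 → R3
  imm: (w>>0)&0x1ff=0x1e8 → $488

$488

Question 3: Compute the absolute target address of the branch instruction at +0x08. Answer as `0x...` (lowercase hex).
off 0x08: read e7 fc as big → 0xe7fc
  opcode bits[15:11]=0x1c: jz/J
  imm: (w>>0)&0x7ff=0x7fc (s11→-4) → $-4
  target = base 0xb390 + off 0x08 + 2 + imm -4 = 0xb396

0xb396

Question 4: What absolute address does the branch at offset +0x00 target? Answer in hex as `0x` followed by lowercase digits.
@+00  big-endian(e0 04) = 0xe004
  op=0xe004>>11=0x1c ⇒ jz (J)
  [10:0] imm=4 = $4
  target = base 0xb390 + off 0x00 + 2 + imm 4 = 0xb396

0xb396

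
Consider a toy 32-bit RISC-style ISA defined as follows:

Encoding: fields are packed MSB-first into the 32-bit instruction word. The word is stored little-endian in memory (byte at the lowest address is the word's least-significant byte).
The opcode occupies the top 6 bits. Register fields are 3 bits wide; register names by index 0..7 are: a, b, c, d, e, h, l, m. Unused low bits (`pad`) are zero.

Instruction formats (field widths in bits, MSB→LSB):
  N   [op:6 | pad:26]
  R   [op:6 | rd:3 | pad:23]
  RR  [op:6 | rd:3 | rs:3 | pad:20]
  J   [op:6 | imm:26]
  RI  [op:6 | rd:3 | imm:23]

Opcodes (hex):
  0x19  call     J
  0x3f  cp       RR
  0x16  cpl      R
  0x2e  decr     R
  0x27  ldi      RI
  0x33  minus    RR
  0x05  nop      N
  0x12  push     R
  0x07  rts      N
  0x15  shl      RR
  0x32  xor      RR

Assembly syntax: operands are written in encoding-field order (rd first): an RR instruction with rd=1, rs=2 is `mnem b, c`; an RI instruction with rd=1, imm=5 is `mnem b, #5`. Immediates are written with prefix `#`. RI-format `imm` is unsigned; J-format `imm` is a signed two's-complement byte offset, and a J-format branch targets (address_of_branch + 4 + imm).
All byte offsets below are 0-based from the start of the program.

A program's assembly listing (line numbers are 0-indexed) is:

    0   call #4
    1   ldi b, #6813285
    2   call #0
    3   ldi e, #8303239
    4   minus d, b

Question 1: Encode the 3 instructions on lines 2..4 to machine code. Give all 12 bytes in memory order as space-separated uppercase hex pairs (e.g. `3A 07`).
2. call fields op=0x19:6|imm=0:26 → word 64000000h → 00 00 00 64
3. ldi fields op=0x27:6|rd=4:3|imm=8303239:23 → word 9e7eb287h → 87 b2 7e 9e
4. minus fields op=0x33:6|rd=3:3|rs=1:3|pad=0:20 → word cd900000h → 00 00 90 cd

00 00 00 64 87 B2 7E 9E 00 00 90 CD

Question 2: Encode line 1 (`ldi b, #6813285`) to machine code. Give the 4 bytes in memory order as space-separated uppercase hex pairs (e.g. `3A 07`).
65 F6 E7 9C

1. ldi fields op=0x27:6|rd=1:3|imm=6813285:23 → word 9ce7f665h → 65 f6 e7 9c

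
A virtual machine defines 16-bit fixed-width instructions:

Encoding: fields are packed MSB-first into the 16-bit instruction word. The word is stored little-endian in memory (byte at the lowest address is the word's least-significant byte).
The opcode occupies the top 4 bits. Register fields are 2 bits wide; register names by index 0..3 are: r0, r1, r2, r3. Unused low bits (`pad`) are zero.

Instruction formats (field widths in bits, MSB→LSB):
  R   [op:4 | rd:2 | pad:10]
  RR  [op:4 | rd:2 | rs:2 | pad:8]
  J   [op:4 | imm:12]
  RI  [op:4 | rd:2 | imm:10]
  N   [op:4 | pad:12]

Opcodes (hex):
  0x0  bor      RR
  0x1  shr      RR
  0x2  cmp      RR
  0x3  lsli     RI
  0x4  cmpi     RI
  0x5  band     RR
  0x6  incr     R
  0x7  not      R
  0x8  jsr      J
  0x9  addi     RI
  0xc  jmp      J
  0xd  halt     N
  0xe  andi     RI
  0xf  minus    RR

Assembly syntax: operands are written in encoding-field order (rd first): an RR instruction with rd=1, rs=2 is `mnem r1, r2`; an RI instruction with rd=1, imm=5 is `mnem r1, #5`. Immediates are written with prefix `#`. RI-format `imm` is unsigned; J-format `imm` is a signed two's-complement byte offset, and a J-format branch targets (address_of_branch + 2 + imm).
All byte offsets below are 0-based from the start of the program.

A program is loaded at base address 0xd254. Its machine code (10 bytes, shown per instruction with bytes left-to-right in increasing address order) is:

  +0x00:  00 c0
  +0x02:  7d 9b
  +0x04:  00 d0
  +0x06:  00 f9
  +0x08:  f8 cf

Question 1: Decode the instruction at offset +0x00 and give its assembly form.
@+00  little-endian(00 c0) = 0xc000
  opcode bits[15:12]=0xc: jmp/J
  imm@[11:0]=0x0 ⇒ #0

jmp #0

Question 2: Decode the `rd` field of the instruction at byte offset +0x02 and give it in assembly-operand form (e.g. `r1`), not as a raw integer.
r2

+0x02: 7d 9b ⇒ word 0x9b7d (little)
  opcode bits[15:12]=0x9: addi/RI
  rd: (w>>10)&0x3=0x2 → r2
  imm: (w>>0)&0x3ff=0x37d → #893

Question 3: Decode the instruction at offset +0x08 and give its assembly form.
jmp #-8

off 0x08: read f8 cf as little → 0xcff8
  op=0xcff8>>12=0xc ⇒ jmp (J)
  imm: (w>>0)&0xfff=0xff8 (s12→-8) → #-8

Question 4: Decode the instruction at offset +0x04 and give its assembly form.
[04] 00 d0 → 0xd000
  top 4b → 0xd → halt [N]

halt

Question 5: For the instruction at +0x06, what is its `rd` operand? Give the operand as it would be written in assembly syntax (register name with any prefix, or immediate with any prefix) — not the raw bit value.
@+06  little-endian(00 f9) = 0xf900
  top 4b → 0xf → minus [RR]
  rd: (w>>10)&0x3=0x2 → r2
  rs: (w>>8)&0x3=0x1 → r1

r2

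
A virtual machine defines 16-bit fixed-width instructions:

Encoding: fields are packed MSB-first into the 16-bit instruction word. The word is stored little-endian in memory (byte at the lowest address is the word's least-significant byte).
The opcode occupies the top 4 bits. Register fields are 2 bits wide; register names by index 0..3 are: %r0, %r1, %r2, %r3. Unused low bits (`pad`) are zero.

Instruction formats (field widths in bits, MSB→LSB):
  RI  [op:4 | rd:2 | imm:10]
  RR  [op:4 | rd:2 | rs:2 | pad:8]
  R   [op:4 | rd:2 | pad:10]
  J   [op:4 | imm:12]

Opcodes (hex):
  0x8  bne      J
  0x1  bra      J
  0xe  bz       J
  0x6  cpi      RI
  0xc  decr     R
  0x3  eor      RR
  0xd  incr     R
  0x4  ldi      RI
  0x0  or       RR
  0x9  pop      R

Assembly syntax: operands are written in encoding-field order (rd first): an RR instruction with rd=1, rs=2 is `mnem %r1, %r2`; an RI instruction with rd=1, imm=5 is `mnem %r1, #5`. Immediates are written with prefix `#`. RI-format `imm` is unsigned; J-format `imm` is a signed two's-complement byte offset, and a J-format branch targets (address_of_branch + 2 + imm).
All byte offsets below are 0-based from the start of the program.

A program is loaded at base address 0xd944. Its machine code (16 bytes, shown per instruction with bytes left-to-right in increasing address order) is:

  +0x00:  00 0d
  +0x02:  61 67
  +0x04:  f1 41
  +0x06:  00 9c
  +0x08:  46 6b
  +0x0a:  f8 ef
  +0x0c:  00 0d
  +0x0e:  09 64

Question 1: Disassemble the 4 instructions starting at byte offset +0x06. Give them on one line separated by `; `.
pop %r3; cpi %r2, #838; bz #-8; or %r3, %r1

[06] 00 9c → 0x9c00
  opcode bits[15:12]=0x9: pop/R
  rd@[11:10]=0x3 ⇒ %r3
[08] 46 6b → 0x6b46
  opcode bits[15:12]=0x6: cpi/RI
  rd@[11:10]=0x2 ⇒ %r2
  imm@[9:0]=0x346 ⇒ #838
[0a] f8 ef → 0xeff8
  opcode bits[15:12]=0xe: bz/J
  imm@[11:0]=0xff8 (s12→-8) ⇒ #-8
[0c] 00 0d → 0x0d00
  opcode bits[15:12]=0x0: or/RR
  rd@[11:10]=0x3 ⇒ %r3
  rs@[9:8]=0x1 ⇒ %r1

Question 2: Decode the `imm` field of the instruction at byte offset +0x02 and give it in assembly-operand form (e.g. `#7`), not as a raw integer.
off 0x02: read 61 67 as little → 0x6761
  top 4b → 0x6 → cpi [RI]
  [11:10] rd=1 = %r1
  [9:0] imm=865 = #865

#865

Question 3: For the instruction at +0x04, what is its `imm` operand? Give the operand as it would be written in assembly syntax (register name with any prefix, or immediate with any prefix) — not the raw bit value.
#497

[04] f1 41 → 0x41f1
  top 4b → 0x4 → ldi [RI]
  rd@[11:10]=0x0 ⇒ %r0
  imm@[9:0]=0x1f1 ⇒ #497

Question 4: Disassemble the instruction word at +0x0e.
cpi %r1, #9

[0e] 09 64 → 0x6409
  top 4b → 0x6 → cpi [RI]
  [11:10] rd=1 = %r1
  [9:0] imm=9 = #9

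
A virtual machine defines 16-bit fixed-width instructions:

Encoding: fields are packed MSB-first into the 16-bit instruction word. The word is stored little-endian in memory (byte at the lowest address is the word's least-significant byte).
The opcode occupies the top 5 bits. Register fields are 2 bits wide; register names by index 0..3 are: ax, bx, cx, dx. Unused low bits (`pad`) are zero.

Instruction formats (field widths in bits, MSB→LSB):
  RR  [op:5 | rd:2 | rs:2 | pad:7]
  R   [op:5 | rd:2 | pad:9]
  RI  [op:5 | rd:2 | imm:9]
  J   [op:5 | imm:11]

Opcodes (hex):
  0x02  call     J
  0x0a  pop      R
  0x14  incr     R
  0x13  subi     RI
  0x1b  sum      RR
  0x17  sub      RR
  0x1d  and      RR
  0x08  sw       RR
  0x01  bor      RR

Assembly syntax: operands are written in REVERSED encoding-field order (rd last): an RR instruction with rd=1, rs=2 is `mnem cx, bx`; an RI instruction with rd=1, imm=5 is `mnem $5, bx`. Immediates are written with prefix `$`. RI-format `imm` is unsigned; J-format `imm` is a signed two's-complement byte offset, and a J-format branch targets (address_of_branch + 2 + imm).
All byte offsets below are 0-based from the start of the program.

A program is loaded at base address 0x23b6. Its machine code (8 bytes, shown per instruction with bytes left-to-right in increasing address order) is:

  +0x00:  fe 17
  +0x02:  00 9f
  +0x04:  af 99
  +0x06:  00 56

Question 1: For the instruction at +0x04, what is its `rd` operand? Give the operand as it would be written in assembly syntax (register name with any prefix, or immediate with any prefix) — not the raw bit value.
@+04  little-endian(af 99) = 0x99af
  top 5b → 0x13 → subi [RI]
  rd@[10:9]=0x0 ⇒ ax
  imm@[8:0]=0x1af ⇒ $431

ax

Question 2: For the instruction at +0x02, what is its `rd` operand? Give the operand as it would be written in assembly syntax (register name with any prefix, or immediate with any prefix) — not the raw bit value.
dx

@+02  little-endian(00 9f) = 0x9f00
  opcode bits[15:11]=0x13: subi/RI
  [10:9] rd=3 = dx
  [8:0] imm=256 = $256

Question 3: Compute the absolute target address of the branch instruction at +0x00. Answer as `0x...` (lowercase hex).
0x23b6

+0x00: fe 17 ⇒ word 0x17fe (little)
  top 5b → 0x2 → call [J]
  imm: (w>>0)&0x7ff=0x7fe (s11→-2) → $-2
  target = base 0x23b6 + off 0x00 + 2 + imm -2 = 0x23b6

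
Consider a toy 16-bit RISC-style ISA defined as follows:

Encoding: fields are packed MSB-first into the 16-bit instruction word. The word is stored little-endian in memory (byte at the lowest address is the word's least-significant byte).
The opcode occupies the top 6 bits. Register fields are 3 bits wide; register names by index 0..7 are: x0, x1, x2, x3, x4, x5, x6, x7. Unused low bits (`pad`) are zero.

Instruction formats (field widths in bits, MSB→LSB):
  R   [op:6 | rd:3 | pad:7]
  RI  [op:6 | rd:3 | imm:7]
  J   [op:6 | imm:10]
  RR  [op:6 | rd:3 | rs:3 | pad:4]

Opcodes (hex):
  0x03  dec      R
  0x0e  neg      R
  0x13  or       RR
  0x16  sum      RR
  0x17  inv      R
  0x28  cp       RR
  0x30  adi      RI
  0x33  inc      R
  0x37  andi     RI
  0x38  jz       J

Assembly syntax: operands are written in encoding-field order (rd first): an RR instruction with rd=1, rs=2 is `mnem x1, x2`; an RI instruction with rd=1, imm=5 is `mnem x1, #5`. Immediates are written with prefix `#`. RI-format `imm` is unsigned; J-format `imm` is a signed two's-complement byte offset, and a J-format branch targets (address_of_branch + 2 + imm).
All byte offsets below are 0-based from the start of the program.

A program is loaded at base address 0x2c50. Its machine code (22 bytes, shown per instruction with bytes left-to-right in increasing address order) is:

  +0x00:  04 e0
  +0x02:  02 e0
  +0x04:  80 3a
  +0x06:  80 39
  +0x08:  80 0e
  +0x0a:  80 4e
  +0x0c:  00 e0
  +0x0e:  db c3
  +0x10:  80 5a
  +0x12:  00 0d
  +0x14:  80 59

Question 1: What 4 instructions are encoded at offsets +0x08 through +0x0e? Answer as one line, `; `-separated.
off 0x08: read 80 0e as little → 0x0e80
  op=0x0e80>>10=0x3 ⇒ dec (R)
  [9:7] rd=5 = x5
off 0x0a: read 80 4e as little → 0x4e80
  op=0x4e80>>10=0x13 ⇒ or (RR)
  [9:7] rd=5 = x5
  [6:4] rs=0 = x0
off 0x0c: read 00 e0 as little → 0xe000
  op=0xe000>>10=0x38 ⇒ jz (J)
  [9:0] imm=0 = #0
off 0x0e: read db c3 as little → 0xc3db
  op=0xc3db>>10=0x30 ⇒ adi (RI)
  [9:7] rd=7 = x7
  [6:0] imm=91 = #91

dec x5; or x5, x0; jz #0; adi x7, #91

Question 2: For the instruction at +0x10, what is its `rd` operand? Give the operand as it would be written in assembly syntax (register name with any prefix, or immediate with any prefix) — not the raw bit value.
x5

off 0x10: read 80 5a as little → 0x5a80
  op=0x5a80>>10=0x16 ⇒ sum (RR)
  rd: (w>>7)&0x7=0x5 → x5
  rs: (w>>4)&0x7=0x0 → x0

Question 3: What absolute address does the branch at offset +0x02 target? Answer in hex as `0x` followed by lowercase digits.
0x2c56

@+02  little-endian(02 e0) = 0xe002
  op=0xe002>>10=0x38 ⇒ jz (J)
  [9:0] imm=2 = #2
  target = base 0x2c50 + off 0x02 + 2 + imm 2 = 0x2c56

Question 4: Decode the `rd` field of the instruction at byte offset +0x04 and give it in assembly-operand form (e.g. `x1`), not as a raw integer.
@+04  little-endian(80 3a) = 0x3a80
  opcode bits[15:10]=0xe: neg/R
  [9:7] rd=5 = x5

x5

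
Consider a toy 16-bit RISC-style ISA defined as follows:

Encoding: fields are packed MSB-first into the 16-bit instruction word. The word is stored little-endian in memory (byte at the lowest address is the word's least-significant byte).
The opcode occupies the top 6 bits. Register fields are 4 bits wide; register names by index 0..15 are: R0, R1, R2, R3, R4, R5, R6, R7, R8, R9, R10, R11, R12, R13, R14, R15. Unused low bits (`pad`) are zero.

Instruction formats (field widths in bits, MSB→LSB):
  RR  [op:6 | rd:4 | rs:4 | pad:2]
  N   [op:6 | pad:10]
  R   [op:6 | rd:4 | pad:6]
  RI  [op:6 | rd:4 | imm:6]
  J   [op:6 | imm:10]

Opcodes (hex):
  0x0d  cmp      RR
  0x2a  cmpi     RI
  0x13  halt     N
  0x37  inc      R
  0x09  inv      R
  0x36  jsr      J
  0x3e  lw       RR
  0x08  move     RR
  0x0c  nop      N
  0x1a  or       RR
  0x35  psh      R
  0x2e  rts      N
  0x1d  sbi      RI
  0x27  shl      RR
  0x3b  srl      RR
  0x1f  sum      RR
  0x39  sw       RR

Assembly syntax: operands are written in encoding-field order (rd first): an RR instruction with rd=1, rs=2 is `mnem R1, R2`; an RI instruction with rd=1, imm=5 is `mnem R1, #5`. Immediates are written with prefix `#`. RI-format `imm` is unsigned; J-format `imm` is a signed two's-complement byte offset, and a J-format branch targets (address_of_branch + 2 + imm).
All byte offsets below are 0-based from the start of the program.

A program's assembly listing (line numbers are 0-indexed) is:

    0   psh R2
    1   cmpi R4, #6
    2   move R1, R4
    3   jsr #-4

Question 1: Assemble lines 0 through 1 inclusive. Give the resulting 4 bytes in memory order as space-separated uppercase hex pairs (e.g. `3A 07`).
0. psh fields op=0x35:6|rd=2:4|pad=0:6 → word d480h → 80 d4
1. cmpi fields op=0x2a:6|rd=4:4|imm=6:6 → word a906h → 06 a9

80 D4 06 A9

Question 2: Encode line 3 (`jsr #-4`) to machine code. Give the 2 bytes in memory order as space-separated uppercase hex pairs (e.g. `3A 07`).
FC DB

line 3 (jsr): pack op=0x36:6|imm=-4:10 = 0xdbfc; little→ fc db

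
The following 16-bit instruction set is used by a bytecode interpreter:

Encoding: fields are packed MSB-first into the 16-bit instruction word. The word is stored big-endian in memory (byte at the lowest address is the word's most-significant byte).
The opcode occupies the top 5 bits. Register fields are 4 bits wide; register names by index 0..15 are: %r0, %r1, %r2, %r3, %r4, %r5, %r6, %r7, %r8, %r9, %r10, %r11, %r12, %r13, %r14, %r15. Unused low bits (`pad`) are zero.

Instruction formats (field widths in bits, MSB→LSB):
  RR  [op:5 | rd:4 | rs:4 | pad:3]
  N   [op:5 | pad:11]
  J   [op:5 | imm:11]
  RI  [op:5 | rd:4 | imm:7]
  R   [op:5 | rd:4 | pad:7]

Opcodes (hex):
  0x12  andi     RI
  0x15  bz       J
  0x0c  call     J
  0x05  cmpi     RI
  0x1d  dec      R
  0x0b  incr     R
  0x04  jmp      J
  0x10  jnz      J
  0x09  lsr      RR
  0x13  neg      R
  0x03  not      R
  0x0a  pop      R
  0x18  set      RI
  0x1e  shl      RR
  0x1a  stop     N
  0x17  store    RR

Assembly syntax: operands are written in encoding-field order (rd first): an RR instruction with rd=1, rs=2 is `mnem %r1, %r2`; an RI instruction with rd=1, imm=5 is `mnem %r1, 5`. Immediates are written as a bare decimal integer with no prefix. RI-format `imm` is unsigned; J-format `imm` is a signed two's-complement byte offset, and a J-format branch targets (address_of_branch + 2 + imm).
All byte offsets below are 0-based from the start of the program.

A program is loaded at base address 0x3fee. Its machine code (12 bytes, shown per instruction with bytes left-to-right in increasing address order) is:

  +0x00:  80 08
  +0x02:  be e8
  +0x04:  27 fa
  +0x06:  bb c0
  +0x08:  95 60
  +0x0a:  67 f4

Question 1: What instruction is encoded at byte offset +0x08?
andi %r10, 96

off 0x08: read 95 60 as big → 0x9560
  opcode bits[15:11]=0x12: andi/RI
  [10:7] rd=10 = %r10
  [6:0] imm=96 = 96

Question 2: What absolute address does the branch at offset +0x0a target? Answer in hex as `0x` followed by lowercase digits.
0x3fee

off 0x0a: read 67 f4 as big → 0x67f4
  top 5b → 0xc → call [J]
  imm: (w>>0)&0x7ff=0x7f4 (s11→-12) → -12
  target = base 0x3fee + off 0x0a + 2 + imm -12 = 0x3fee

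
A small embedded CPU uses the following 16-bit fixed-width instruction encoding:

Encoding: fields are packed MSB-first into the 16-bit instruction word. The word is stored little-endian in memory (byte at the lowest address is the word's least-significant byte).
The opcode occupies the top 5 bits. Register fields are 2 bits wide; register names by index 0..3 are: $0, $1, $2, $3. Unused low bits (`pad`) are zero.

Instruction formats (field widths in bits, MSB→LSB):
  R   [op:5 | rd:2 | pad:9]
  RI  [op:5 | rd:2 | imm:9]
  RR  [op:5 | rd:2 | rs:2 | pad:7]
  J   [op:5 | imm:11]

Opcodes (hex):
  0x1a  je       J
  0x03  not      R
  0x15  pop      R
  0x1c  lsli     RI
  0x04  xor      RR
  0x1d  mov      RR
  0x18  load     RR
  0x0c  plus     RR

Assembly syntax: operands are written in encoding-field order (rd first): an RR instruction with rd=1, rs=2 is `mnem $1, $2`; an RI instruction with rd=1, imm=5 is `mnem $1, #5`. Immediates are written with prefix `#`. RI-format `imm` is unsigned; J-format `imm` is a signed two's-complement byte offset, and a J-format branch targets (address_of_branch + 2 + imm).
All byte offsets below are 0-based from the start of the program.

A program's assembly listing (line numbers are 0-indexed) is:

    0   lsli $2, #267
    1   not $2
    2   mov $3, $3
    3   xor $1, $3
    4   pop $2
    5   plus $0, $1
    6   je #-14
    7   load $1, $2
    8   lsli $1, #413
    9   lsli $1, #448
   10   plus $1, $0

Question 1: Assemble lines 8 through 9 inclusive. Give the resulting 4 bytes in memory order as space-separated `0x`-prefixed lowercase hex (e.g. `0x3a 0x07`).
0x9d 0xe3 0xc0 0xe3

8. lsli fields op=0x1c:5|rd=1:2|imm=413:9 → word e39dh → 9d e3
9. lsli fields op=0x1c:5|rd=1:2|imm=448:9 → word e3c0h → c0 e3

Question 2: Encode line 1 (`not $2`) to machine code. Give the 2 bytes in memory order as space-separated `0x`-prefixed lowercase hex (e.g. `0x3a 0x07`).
line 1 (not): pack op=0x3:5|rd=2:2|pad=0:9 = 0x1c00; little→ 00 1c

0x00 0x1c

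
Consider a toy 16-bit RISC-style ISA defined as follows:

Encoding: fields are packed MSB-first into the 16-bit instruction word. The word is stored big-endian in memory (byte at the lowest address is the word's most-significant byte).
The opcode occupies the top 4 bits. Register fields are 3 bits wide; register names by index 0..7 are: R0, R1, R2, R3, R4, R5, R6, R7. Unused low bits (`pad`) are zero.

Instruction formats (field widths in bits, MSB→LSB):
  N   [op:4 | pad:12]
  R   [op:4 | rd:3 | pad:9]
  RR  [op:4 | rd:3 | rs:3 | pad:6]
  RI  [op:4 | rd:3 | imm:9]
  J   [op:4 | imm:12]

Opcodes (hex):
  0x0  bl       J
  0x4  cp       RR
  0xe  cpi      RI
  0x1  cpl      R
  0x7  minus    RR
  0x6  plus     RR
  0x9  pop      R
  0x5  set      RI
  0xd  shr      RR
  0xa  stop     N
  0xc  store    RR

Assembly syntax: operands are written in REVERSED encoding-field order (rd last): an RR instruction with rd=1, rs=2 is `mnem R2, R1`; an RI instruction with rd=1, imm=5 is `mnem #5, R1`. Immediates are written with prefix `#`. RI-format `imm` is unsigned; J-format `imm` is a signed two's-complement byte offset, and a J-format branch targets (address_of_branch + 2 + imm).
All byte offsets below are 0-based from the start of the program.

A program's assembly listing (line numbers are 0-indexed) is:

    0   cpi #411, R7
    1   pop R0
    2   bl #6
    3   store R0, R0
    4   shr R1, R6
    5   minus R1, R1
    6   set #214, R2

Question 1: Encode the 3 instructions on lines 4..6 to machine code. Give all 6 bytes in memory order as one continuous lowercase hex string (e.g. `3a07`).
L4: shr op=0xd:4|rd=6:3|rs=1:3|pad=0:6 ⇒ 0xdc40 ⇒ big dc 40
L5: minus op=0x7:4|rd=1:3|rs=1:3|pad=0:6 ⇒ 0x7240 ⇒ big 72 40
L6: set op=0x5:4|rd=2:3|imm=214:9 ⇒ 0x54d6 ⇒ big 54 d6

dc40724054d6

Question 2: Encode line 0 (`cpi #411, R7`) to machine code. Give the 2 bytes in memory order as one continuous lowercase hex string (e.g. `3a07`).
0. cpi fields op=0xe:4|rd=7:3|imm=411:9 → word ef9bh → ef 9b

ef9b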